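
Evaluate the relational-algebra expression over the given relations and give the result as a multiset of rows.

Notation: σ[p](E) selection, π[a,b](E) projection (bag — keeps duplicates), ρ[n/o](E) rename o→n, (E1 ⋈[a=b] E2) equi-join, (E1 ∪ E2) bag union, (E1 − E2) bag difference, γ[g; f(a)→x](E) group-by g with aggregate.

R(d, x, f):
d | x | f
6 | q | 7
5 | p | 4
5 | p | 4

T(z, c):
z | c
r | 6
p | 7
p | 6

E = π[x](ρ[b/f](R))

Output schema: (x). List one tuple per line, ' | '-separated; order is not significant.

Stepwise |·|:
  R → 3
  ρ[b/f](R) → 3
  π[x](ρ[b/f](R)) → 3

== RESULT ==
x
p
p
q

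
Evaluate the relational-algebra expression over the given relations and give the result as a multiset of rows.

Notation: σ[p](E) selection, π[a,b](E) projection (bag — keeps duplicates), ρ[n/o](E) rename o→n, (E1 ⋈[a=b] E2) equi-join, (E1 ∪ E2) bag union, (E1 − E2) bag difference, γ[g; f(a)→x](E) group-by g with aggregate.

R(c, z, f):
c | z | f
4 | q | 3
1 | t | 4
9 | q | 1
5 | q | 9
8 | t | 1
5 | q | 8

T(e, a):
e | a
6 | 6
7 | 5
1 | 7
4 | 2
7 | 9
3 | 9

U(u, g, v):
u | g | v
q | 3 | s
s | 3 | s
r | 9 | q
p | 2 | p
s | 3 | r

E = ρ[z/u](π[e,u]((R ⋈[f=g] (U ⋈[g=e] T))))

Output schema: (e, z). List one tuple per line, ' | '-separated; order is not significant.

Subexpression sizes:
  R → 6
  U → 5
  T → 6
  (U ⋈[g=e] T) → 3
  (R ⋈[f=g] (U ⋈[g=e] T)) → 3
  π[e,u]((R ⋈[f=g] (U ⋈[g=e] T))) → 3
  ρ[z/u](π[e,u]((R ⋈[f=g] (U ⋈[g=e] T)))) → 3

== RESULT ==
e | z
3 | q
3 | s
3 | s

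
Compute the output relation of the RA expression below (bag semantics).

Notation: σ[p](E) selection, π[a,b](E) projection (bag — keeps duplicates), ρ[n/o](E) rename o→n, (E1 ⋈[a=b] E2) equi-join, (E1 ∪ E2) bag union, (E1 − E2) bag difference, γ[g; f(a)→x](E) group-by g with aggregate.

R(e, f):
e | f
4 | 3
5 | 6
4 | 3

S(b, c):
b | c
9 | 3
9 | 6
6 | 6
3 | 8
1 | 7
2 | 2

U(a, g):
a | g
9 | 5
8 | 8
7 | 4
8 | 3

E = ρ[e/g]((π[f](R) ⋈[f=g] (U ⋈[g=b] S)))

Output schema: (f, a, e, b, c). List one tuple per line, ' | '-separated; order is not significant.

Subexpression sizes:
  R → 3
  π[f](R) → 3
  U → 4
  S → 6
  (U ⋈[g=b] S) → 1
  (π[f](R) ⋈[f=g] (U ⋈[g=b] S)) → 2
  ρ[e/g]((π[f](R) ⋈[f=g] (U ⋈[g=b] S))) → 2

== RESULT ==
f | a | e | b | c
3 | 8 | 3 | 3 | 8
3 | 8 | 3 | 3 | 8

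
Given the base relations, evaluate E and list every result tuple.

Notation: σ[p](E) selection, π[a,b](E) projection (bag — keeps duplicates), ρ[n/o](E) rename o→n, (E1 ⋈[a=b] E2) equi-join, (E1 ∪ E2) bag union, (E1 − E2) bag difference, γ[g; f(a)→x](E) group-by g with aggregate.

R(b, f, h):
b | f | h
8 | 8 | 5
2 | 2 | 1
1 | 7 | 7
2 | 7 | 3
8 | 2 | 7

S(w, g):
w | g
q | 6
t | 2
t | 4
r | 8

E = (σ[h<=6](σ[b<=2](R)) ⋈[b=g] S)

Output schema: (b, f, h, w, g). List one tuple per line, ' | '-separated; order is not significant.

Subexpression sizes:
  R → 5
  σ[b<=2](R) → 3
  σ[h<=6](σ[b<=2](R)) → 2
  S → 4
  (σ[h<=6](σ[b<=2](R)) ⋈[b=g] S) → 2

== RESULT ==
b | f | h | w | g
2 | 2 | 1 | t | 2
2 | 7 | 3 | t | 2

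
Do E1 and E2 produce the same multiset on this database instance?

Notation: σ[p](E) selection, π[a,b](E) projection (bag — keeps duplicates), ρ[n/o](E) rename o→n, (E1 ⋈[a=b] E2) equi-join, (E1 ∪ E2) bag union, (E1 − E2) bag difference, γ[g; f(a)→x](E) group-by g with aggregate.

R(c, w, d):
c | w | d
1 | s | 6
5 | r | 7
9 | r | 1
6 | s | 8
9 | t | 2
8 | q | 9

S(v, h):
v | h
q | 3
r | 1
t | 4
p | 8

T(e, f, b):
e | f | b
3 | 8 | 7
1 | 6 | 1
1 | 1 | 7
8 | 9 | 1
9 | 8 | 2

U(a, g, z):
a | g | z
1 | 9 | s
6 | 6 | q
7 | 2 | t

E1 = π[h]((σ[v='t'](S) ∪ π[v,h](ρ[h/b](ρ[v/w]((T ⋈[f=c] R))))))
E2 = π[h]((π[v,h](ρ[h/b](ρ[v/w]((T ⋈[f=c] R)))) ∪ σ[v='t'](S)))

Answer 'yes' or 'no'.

E1 row counts bottom-up:
  S → 4
  σ[v='t'](S) → 1
  T → 5
  R → 6
  (T ⋈[f=c] R) → 6
  ρ[v/w]((T ⋈[f=c] R)) → 6
  ρ[h/b](ρ[v/w]((T ⋈[f=c] R))) → 6
  π[v,h](ρ[h/b](ρ[v/w]((T ⋈[f=c] R)))) → 6
  (σ[v='t'](S) ∪ π[v,h](ρ[h/b](ρ[v/w]((T ⋈[f=c] R))))) → 7
  π[h]((σ[v='t'](S) ∪ π[v,h](ρ[h/b](ρ[v/w]((T ⋈[f=c] R)))))) → 7
E2 row counts bottom-up:
  T → 5
  R → 6
  (T ⋈[f=c] R) → 6
  ρ[v/w]((T ⋈[f=c] R)) → 6
  ρ[h/b](ρ[v/w]((T ⋈[f=c] R))) → 6
  π[v,h](ρ[h/b](ρ[v/w]((T ⋈[f=c] R)))) → 6
  S → 4
  σ[v='t'](S) → 1
  (π[v,h](ρ[h/b](ρ[v/w]((T ⋈[f=c] R)))) ∪ σ[v='t'](S)) → 7
  π[h]((π[v,h](ρ[h/b](ρ[v/w]((T ⋈[f=c] R)))) ∪ σ[v='t'](S))) → 7

E1 and E2 produce the same multiset:
h
1
1
1
2
4
7
7

yes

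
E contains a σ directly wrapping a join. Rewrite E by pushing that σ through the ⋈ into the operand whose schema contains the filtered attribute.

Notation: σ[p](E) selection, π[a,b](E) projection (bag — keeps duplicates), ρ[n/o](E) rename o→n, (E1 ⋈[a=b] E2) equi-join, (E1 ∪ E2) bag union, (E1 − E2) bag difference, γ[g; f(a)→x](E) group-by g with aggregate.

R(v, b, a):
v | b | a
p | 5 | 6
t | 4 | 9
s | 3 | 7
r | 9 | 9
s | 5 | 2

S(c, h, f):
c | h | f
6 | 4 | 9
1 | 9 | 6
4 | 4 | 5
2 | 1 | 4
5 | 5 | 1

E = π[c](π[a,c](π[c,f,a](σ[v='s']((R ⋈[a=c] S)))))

σ filters on v, owned by the left side.
E' = π[c](π[a,c](π[c,f,a]((σ[v='s'](R) ⋈[a=c] S))))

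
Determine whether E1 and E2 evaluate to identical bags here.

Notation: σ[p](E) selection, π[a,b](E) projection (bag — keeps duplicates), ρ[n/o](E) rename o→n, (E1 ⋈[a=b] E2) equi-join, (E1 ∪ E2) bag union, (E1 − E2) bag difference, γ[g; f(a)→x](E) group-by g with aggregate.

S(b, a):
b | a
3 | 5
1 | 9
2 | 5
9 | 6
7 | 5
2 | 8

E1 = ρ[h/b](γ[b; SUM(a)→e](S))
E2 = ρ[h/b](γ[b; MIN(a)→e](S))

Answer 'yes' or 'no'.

E1 stepwise |·|:
  S → 6
  γ[b; SUM(a)→e](S) → 5
  ρ[h/b](γ[b; SUM(a)→e](S)) → 5
E2 stepwise |·|:
  S → 6
  γ[b; MIN(a)→e](S) → 5
  ρ[h/b](γ[b; MIN(a)→e](S)) → 5

E1 result:
h | e
1 | 9
2 | 13
3 | 5
7 | 5
9 | 6
E2 result:
h | e
1 | 9
2 | 5
3 | 5
7 | 5
9 | 6
Witness: (2, 13) appears 1× in E1 but 0× in E2.

no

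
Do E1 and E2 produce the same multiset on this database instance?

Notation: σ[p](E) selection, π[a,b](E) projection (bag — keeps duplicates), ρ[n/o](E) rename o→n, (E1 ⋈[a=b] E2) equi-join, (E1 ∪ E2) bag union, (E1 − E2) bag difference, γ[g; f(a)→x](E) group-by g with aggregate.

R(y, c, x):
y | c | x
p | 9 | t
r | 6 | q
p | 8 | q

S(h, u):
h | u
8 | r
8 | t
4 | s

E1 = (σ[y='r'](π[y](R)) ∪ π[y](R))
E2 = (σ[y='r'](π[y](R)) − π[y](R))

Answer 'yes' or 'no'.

E1 row counts bottom-up:
  R → 3
  π[y](R) → 3
  σ[y='r'](π[y](R)) → 1
  R → 3
  π[y](R) → 3
  (σ[y='r'](π[y](R)) ∪ π[y](R)) → 4
E2 row counts bottom-up:
  R → 3
  π[y](R) → 3
  σ[y='r'](π[y](R)) → 1
  R → 3
  π[y](R) → 3
  (σ[y='r'](π[y](R)) − π[y](R)) → 0

E1 result:
y
p
p
r
r
E2 result:
y
(0 rows)
Witness: ('p',) appears 2× in E1 but 0× in E2.

no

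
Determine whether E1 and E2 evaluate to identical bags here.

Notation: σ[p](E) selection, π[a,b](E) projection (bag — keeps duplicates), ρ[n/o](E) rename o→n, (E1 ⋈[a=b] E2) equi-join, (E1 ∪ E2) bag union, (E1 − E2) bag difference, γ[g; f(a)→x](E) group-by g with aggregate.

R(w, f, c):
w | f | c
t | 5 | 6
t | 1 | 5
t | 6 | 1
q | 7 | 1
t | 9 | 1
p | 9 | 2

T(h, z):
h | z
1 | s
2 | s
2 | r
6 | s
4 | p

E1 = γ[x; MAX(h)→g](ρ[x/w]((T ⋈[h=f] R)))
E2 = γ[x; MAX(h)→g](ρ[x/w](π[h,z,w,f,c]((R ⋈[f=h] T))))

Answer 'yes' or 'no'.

E1 row counts bottom-up:
  T → 5
  R → 6
  (T ⋈[h=f] R) → 2
  ρ[x/w]((T ⋈[h=f] R)) → 2
  γ[x; MAX(h)→g](ρ[x/w]((T ⋈[h=f] R))) → 1
E2 row counts bottom-up:
  R → 6
  T → 5
  (R ⋈[f=h] T) → 2
  π[h,z,w,f,c]((R ⋈[f=h] T)) → 2
  ρ[x/w](π[h,z,w,f,c]((R ⋈[f=h] T))) → 2
  γ[x; MAX(h)→g](ρ[x/w](π[h,z,w,f,c]((R ⋈[f=h] T)))) → 1

E1 and E2 produce the same multiset:
x | g
t | 6

yes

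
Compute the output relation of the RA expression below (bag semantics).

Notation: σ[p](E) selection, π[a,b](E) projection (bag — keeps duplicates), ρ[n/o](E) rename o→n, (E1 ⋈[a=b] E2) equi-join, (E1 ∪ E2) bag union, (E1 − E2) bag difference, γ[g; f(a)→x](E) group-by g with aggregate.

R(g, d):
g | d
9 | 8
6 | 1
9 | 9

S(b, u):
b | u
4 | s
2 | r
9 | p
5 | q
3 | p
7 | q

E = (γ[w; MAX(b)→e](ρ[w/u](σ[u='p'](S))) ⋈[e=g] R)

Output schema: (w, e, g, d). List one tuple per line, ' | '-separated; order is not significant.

Subexpression sizes:
  S → 6
  σ[u='p'](S) → 2
  ρ[w/u](σ[u='p'](S)) → 2
  γ[w; MAX(b)→e](ρ[w/u](σ[u='p'](S))) → 1
  R → 3
  (γ[w; MAX(b)→e](ρ[w/u](σ[u='p'](S))) ⋈[e=g] R) → 2

== RESULT ==
w | e | g | d
p | 9 | 9 | 8
p | 9 | 9 | 9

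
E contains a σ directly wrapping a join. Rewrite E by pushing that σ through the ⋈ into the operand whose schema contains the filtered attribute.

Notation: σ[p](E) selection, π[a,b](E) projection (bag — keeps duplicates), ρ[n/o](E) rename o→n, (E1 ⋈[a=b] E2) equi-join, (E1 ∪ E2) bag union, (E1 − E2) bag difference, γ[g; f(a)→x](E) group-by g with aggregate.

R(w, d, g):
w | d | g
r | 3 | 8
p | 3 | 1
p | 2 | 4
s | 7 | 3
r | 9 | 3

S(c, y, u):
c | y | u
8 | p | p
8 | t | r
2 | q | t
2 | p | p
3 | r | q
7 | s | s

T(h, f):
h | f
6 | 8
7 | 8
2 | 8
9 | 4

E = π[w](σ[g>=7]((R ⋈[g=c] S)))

σ filters on g, owned by the left side.
E' = π[w]((σ[g>=7](R) ⋈[g=c] S))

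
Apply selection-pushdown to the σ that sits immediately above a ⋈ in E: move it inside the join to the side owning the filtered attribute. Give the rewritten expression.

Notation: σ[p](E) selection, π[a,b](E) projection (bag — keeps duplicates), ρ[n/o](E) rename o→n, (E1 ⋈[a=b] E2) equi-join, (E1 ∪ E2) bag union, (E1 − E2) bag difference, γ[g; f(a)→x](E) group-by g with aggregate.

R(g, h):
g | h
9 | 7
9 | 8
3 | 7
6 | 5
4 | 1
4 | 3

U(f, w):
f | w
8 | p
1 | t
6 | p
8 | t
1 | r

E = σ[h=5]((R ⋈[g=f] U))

σ filters on h, owned by the left side.
E' = (σ[h=5](R) ⋈[g=f] U)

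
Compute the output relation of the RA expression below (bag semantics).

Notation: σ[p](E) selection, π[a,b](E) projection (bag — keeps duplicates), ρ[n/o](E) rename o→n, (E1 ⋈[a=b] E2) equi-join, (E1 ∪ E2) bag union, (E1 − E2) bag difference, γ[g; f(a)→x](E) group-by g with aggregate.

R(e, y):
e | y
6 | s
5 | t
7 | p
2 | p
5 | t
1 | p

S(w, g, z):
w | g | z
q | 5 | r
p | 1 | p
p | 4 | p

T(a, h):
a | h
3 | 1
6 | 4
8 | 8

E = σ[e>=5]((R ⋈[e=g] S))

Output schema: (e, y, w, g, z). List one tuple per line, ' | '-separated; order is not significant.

Row counts bottom-up:
  R → 6
  S → 3
  (R ⋈[e=g] S) → 3
  σ[e>=5]((R ⋈[e=g] S)) → 2

== RESULT ==
e | y | w | g | z
5 | t | q | 5 | r
5 | t | q | 5 | r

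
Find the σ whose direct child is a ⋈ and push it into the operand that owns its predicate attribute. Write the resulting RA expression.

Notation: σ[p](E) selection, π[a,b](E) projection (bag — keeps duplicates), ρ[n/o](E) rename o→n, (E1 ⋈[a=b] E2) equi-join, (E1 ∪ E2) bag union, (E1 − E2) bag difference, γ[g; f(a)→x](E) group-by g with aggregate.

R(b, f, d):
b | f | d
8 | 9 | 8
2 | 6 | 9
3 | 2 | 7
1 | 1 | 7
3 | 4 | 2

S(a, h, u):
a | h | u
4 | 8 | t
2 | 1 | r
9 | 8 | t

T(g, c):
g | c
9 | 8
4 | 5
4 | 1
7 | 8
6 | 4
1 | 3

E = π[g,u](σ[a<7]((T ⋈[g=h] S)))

σ filters on a, owned by the right side.
E' = π[g,u]((T ⋈[g=h] σ[a<7](S)))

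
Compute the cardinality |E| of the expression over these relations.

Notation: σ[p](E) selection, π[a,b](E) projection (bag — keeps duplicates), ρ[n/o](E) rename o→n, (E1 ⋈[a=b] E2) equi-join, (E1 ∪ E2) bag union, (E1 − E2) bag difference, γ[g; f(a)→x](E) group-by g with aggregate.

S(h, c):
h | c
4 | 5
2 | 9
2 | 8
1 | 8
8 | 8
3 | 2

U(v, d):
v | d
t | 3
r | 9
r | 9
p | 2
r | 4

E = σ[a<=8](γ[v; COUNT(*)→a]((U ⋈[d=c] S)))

Per-node cardinality:
  U → 5
  S → 6
  (U ⋈[d=c] S) → 3
  γ[v; COUNT(*)→a]((U ⋈[d=c] S)) → 2
  σ[a<=8](γ[v; COUNT(*)→a]((U ⋈[d=c] S))) → 2

|E| = 2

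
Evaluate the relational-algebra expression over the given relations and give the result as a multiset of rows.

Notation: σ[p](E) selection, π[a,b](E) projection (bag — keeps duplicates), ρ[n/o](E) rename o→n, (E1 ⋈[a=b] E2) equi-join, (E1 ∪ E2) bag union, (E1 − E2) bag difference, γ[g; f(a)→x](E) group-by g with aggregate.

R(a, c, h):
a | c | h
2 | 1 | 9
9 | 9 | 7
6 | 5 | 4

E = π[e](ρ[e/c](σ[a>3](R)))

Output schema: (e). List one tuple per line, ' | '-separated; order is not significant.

Stepwise |·|:
  R → 3
  σ[a>3](R) → 2
  ρ[e/c](σ[a>3](R)) → 2
  π[e](ρ[e/c](σ[a>3](R))) → 2

== RESULT ==
e
5
9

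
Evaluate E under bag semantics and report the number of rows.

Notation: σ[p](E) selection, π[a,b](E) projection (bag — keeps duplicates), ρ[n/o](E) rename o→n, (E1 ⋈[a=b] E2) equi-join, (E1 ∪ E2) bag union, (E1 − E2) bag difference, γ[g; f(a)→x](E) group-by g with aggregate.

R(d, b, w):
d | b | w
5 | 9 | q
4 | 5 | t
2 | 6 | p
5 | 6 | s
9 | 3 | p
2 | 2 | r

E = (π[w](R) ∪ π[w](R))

Per-node cardinality:
  R → 6
  π[w](R) → 6
  R → 6
  π[w](R) → 6
  (π[w](R) ∪ π[w](R)) → 12

|E| = 12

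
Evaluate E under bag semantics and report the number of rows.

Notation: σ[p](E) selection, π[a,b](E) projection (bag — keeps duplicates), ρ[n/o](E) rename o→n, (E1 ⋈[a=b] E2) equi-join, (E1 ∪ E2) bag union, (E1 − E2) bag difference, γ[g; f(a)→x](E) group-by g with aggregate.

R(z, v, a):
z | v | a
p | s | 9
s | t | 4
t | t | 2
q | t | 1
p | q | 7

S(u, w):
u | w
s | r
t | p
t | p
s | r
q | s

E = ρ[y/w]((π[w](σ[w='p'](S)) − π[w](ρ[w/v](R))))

Subexpression sizes:
  S → 5
  σ[w='p'](S) → 2
  π[w](σ[w='p'](S)) → 2
  R → 5
  ρ[w/v](R) → 5
  π[w](ρ[w/v](R)) → 5
  (π[w](σ[w='p'](S)) − π[w](ρ[w/v](R))) → 2
  ρ[y/w]((π[w](σ[w='p'](S)) − π[w](ρ[w/v](R)))) → 2

|E| = 2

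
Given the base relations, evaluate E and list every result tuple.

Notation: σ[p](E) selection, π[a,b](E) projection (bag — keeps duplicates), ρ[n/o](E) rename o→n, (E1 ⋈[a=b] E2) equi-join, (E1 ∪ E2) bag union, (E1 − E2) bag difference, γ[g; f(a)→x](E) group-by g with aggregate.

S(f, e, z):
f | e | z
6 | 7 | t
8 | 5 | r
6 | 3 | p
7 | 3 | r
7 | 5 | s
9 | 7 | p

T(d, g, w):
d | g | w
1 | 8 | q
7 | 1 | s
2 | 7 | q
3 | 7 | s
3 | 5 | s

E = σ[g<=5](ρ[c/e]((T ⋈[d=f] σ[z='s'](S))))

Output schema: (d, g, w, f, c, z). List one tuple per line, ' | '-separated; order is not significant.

Subexpression sizes:
  T → 5
  S → 6
  σ[z='s'](S) → 1
  (T ⋈[d=f] σ[z='s'](S)) → 1
  ρ[c/e]((T ⋈[d=f] σ[z='s'](S))) → 1
  σ[g<=5](ρ[c/e]((T ⋈[d=f] σ[z='s'](S)))) → 1

== RESULT ==
d | g | w | f | c | z
7 | 1 | s | 7 | 5 | s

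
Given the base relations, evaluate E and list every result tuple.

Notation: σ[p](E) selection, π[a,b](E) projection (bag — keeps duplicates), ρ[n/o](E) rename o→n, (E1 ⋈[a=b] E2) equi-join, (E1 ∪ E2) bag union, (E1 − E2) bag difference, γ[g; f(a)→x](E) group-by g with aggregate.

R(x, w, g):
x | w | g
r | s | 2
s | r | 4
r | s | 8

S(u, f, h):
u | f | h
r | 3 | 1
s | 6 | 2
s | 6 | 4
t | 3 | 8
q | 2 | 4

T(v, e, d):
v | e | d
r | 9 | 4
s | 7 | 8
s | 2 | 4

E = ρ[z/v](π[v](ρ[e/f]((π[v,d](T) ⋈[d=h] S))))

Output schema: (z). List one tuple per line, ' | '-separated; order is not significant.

Stepwise |·|:
  T → 3
  π[v,d](T) → 3
  S → 5
  (π[v,d](T) ⋈[d=h] S) → 5
  ρ[e/f]((π[v,d](T) ⋈[d=h] S)) → 5
  π[v](ρ[e/f]((π[v,d](T) ⋈[d=h] S))) → 5
  ρ[z/v](π[v](ρ[e/f]((π[v,d](T) ⋈[d=h] S)))) → 5

== RESULT ==
z
r
r
s
s
s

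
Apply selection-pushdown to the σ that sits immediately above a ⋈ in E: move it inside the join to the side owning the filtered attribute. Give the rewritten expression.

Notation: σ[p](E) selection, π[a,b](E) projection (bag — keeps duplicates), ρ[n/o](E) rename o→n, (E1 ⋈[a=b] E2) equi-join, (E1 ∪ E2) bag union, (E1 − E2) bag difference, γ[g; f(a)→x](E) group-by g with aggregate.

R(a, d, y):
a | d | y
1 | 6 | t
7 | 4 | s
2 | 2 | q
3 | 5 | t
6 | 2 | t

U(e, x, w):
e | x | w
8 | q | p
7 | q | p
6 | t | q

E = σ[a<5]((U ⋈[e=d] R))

σ filters on a, owned by the right side.
E' = (U ⋈[e=d] σ[a<5](R))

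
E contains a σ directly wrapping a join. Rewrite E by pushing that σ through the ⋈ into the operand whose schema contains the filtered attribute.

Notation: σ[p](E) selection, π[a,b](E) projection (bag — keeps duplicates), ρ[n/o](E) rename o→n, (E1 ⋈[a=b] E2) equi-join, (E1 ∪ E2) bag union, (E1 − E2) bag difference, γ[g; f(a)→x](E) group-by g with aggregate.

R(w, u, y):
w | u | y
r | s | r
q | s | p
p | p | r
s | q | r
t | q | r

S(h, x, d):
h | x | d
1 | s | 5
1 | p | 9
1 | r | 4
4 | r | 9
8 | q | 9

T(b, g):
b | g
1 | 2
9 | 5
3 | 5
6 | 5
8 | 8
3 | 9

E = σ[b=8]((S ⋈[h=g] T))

σ filters on b, owned by the right side.
E' = (S ⋈[h=g] σ[b=8](T))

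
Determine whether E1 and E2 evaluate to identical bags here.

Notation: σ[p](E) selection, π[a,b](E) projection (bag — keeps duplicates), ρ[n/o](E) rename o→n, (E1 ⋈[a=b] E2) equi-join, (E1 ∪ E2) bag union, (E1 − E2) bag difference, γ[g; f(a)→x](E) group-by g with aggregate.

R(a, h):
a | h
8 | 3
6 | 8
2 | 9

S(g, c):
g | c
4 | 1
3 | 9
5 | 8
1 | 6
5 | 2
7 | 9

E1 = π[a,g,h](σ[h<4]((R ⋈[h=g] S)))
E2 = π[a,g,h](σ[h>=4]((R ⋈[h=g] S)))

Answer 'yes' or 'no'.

E1 per-node cardinality:
  R → 3
  S → 6
  (R ⋈[h=g] S) → 1
  σ[h<4]((R ⋈[h=g] S)) → 1
  π[a,g,h](σ[h<4]((R ⋈[h=g] S))) → 1
E2 per-node cardinality:
  R → 3
  S → 6
  (R ⋈[h=g] S) → 1
  σ[h>=4]((R ⋈[h=g] S)) → 0
  π[a,g,h](σ[h>=4]((R ⋈[h=g] S))) → 0

E1 result:
a | g | h
8 | 3 | 3
E2 result:
a | g | h
(0 rows)
Witness: (8, 3, 3) appears 1× in E1 but 0× in E2.

no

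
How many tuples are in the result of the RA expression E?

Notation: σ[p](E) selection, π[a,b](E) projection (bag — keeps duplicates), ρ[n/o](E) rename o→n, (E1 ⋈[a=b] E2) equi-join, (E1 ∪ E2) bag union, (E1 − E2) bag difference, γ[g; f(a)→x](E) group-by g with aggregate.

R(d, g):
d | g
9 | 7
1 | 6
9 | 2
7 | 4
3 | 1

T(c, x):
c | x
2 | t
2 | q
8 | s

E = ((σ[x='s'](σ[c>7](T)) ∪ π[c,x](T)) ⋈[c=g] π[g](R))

Stepwise |·|:
  T → 3
  σ[c>7](T) → 1
  σ[x='s'](σ[c>7](T)) → 1
  T → 3
  π[c,x](T) → 3
  (σ[x='s'](σ[c>7](T)) ∪ π[c,x](T)) → 4
  R → 5
  π[g](R) → 5
  ((σ[x='s'](σ[c>7](T)) ∪ π[c,x](T)) ⋈[c=g] π[g](R)) → 2

|E| = 2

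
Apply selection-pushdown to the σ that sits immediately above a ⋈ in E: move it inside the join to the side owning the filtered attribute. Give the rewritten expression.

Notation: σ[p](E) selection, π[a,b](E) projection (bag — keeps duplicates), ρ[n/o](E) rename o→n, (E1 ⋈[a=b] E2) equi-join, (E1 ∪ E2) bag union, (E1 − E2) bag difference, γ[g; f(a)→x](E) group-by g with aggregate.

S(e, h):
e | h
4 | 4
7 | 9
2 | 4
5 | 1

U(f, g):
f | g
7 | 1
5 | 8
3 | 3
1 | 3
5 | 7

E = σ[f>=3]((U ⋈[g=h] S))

σ filters on f, owned by the left side.
E' = (σ[f>=3](U) ⋈[g=h] S)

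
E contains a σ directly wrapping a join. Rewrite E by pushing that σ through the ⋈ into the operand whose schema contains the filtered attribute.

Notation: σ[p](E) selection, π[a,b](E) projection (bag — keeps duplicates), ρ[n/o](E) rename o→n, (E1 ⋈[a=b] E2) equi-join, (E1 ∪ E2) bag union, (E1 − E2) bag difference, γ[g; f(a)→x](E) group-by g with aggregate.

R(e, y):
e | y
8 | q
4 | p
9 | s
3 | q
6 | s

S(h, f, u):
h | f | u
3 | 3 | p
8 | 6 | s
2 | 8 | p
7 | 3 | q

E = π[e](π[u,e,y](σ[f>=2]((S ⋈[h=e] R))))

σ filters on f, owned by the left side.
E' = π[e](π[u,e,y]((σ[f>=2](S) ⋈[h=e] R)))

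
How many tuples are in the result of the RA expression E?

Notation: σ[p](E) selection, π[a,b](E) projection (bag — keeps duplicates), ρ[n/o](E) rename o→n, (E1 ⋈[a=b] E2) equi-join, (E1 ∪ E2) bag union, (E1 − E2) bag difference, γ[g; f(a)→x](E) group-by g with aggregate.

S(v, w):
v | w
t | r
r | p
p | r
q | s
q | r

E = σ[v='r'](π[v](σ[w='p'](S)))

Stepwise |·|:
  S → 5
  σ[w='p'](S) → 1
  π[v](σ[w='p'](S)) → 1
  σ[v='r'](π[v](σ[w='p'](S))) → 1

|E| = 1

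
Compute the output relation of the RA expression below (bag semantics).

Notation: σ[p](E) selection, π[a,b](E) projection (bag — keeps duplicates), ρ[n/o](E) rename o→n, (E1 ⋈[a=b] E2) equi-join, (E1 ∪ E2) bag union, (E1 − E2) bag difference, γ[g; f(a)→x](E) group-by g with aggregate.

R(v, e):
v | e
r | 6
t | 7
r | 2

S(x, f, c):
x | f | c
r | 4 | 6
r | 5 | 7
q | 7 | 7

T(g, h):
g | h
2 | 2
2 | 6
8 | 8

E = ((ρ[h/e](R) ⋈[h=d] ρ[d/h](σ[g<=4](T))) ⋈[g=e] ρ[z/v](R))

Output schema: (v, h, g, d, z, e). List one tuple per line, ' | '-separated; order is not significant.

Row counts bottom-up:
  R → 3
  ρ[h/e](R) → 3
  T → 3
  σ[g<=4](T) → 2
  ρ[d/h](σ[g<=4](T)) → 2
  (ρ[h/e](R) ⋈[h=d] ρ[d/h](σ[g<=4](T))) → 2
  R → 3
  ρ[z/v](R) → 3
  ((ρ[h/e](R) ⋈[h=d] ρ[d/h](σ[g<=4](T))) ⋈[g=e] ρ[z/v](R)) → 2

== RESULT ==
v | h | g | d | z | e
r | 2 | 2 | 2 | r | 2
r | 6 | 2 | 6 | r | 2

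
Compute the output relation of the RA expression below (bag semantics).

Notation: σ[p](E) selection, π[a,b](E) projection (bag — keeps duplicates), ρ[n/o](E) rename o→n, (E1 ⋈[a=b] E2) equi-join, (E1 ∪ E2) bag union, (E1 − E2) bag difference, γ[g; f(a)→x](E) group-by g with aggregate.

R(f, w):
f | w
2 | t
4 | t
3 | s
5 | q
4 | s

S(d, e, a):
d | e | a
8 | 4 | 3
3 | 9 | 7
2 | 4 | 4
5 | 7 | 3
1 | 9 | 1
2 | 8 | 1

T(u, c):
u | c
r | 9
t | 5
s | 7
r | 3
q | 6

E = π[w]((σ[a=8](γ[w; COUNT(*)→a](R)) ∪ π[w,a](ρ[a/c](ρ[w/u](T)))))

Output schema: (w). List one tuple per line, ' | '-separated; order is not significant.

Per-node cardinality:
  R → 5
  γ[w; COUNT(*)→a](R) → 3
  σ[a=8](γ[w; COUNT(*)→a](R)) → 0
  T → 5
  ρ[w/u](T) → 5
  ρ[a/c](ρ[w/u](T)) → 5
  π[w,a](ρ[a/c](ρ[w/u](T))) → 5
  (σ[a=8](γ[w; COUNT(*)→a](R)) ∪ π[w,a](ρ[a/c](ρ[w/u](T)))) → 5
  π[w]((σ[a=8](γ[w; COUNT(*)→a](R)) ∪ π[w,a](ρ[a/c](ρ[w/u](T))))) → 5

== RESULT ==
w
q
r
r
s
t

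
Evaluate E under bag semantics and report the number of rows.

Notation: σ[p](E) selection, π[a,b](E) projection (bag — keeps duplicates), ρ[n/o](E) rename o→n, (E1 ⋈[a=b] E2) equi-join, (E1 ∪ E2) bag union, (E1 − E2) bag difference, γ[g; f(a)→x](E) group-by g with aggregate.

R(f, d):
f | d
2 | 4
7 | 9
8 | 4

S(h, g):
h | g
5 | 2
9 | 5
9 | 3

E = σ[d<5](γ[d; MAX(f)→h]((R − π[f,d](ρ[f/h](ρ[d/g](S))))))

Stepwise |·|:
  R → 3
  S → 3
  ρ[d/g](S) → 3
  ρ[f/h](ρ[d/g](S)) → 3
  π[f,d](ρ[f/h](ρ[d/g](S))) → 3
  (R − π[f,d](ρ[f/h](ρ[d/g](S)))) → 3
  γ[d; MAX(f)→h]((R − π[f,d](ρ[f/h](ρ[d/g](S))))) → 2
  σ[d<5](γ[d; MAX(f)→h]((R − π[f,d](ρ[f/h](ρ[d/g](S)))))) → 1

|E| = 1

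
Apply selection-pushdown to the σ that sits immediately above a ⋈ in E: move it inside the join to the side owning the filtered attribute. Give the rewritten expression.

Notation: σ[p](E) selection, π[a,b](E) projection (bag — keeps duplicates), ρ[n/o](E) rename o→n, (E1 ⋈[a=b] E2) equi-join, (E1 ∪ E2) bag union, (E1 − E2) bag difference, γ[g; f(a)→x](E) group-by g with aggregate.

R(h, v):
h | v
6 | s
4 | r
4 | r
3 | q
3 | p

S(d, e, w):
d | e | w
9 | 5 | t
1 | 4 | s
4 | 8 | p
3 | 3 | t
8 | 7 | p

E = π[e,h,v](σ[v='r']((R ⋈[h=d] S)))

σ filters on v, owned by the left side.
E' = π[e,h,v]((σ[v='r'](R) ⋈[h=d] S))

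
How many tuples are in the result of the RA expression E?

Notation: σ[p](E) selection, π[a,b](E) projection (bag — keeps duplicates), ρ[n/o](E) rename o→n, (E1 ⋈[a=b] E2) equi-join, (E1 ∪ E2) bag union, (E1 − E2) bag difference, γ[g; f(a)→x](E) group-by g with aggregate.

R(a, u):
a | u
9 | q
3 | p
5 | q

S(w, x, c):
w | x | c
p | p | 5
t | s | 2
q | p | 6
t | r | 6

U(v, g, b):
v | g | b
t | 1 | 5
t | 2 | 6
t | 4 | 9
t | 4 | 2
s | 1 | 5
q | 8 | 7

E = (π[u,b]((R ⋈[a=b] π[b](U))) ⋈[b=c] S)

Stepwise |·|:
  R → 3
  U → 6
  π[b](U) → 6
  (R ⋈[a=b] π[b](U)) → 3
  π[u,b]((R ⋈[a=b] π[b](U))) → 3
  S → 4
  (π[u,b]((R ⋈[a=b] π[b](U))) ⋈[b=c] S) → 2

|E| = 2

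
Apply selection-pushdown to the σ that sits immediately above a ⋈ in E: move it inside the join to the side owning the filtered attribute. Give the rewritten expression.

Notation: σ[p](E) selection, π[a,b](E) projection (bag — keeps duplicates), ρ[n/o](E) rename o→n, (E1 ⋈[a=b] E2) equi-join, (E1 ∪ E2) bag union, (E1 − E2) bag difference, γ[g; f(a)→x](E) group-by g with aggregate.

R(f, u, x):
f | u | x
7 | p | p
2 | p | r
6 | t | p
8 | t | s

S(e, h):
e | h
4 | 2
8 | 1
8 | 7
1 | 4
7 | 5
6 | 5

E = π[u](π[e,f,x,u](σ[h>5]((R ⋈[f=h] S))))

σ filters on h, owned by the right side.
E' = π[u](π[e,f,x,u]((R ⋈[f=h] σ[h>5](S))))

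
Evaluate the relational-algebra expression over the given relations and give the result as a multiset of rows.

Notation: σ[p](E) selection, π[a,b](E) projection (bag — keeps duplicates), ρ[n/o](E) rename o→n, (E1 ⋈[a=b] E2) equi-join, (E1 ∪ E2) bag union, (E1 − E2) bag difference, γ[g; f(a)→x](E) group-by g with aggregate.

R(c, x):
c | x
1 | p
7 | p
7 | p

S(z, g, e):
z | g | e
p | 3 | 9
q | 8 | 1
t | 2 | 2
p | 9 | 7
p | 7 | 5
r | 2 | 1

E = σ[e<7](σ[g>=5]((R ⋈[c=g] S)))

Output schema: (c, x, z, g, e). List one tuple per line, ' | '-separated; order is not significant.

Subexpression sizes:
  R → 3
  S → 6
  (R ⋈[c=g] S) → 2
  σ[g>=5]((R ⋈[c=g] S)) → 2
  σ[e<7](σ[g>=5]((R ⋈[c=g] S))) → 2

== RESULT ==
c | x | z | g | e
7 | p | p | 7 | 5
7 | p | p | 7 | 5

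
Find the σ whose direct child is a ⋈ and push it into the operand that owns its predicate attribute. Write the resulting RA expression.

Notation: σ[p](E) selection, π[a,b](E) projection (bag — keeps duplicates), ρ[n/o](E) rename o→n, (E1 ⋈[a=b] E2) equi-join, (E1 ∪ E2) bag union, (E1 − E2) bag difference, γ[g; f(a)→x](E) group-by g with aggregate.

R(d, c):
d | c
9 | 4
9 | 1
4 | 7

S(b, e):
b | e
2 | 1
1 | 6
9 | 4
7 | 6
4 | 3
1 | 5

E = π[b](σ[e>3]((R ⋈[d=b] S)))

σ filters on e, owned by the right side.
E' = π[b]((R ⋈[d=b] σ[e>3](S)))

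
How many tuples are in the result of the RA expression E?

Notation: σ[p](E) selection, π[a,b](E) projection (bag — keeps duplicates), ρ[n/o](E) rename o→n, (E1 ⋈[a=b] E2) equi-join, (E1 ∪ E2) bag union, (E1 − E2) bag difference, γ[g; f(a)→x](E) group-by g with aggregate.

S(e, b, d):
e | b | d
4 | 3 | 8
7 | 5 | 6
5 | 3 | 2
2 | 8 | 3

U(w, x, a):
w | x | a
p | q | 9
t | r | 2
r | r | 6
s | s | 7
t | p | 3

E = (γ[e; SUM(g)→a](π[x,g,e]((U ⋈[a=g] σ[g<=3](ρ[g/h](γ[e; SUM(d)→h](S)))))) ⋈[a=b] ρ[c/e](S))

Row counts bottom-up:
  U → 5
  S → 4
  γ[e; SUM(d)→h](S) → 4
  ρ[g/h](γ[e; SUM(d)→h](S)) → 4
  σ[g<=3](ρ[g/h](γ[e; SUM(d)→h](S))) → 2
  (U ⋈[a=g] σ[g<=3](ρ[g/h](γ[e; SUM(d)→h](S)))) → 2
  π[x,g,e]((U ⋈[a=g] σ[g<=3](ρ[g/h](γ[e; SUM(d)→h](S))))) → 2
  γ[e; SUM(g)→a](π[x,g,e]((U ⋈[a=g] σ[g<=3](ρ[g/h](γ[e; SUM(d)→h](S)))))) → 2
  S → 4
  ρ[c/e](S) → 4
  (γ[e; SUM(g)→a](π[x,g,e]((U ⋈[a=g] σ[g<=3](ρ[g/h](γ[e; SUM(d)→h](S)))))) ⋈[a=b] ρ[c/e](S)) → 2

|E| = 2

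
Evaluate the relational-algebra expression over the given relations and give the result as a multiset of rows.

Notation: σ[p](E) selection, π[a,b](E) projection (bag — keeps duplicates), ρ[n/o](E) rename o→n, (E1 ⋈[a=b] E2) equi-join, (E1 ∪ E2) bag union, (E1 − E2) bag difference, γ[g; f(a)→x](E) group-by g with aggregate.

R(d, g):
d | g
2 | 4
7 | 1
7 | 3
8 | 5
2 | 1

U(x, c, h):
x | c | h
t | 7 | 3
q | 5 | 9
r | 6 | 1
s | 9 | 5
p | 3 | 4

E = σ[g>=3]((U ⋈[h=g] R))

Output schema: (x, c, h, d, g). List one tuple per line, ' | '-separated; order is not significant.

Row counts bottom-up:
  U → 5
  R → 5
  (U ⋈[h=g] R) → 5
  σ[g>=3]((U ⋈[h=g] R)) → 3

== RESULT ==
x | c | h | d | g
p | 3 | 4 | 2 | 4
s | 9 | 5 | 8 | 5
t | 7 | 3 | 7 | 3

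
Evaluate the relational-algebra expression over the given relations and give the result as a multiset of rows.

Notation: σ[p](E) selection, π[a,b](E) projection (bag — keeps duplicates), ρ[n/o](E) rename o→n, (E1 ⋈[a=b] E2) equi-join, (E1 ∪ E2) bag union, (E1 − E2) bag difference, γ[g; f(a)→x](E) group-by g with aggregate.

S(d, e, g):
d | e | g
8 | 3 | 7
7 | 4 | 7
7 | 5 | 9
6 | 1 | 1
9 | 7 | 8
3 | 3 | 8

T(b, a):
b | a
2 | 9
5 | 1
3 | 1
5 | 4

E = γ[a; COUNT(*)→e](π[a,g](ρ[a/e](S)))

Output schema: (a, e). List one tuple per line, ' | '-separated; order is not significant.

Per-node cardinality:
  S → 6
  ρ[a/e](S) → 6
  π[a,g](ρ[a/e](S)) → 6
  γ[a; COUNT(*)→e](π[a,g](ρ[a/e](S))) → 5

== RESULT ==
a | e
1 | 1
3 | 2
4 | 1
5 | 1
7 | 1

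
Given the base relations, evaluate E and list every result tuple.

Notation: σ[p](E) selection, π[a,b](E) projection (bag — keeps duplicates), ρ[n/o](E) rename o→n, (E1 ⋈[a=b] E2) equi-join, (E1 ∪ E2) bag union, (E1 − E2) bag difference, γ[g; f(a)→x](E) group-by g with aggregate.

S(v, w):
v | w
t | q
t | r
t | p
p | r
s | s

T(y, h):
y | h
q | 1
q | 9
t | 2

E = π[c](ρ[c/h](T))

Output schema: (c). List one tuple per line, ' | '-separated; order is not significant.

Stepwise |·|:
  T → 3
  ρ[c/h](T) → 3
  π[c](ρ[c/h](T)) → 3

== RESULT ==
c
1
2
9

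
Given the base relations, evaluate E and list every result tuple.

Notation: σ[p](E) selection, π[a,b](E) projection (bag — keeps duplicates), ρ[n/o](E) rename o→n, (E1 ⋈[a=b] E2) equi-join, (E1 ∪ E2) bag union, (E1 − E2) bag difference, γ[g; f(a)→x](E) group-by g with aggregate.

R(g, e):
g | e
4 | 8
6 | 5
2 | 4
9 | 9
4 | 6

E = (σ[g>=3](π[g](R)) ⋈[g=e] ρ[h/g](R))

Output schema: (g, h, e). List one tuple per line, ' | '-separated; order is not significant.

Stepwise |·|:
  R → 5
  π[g](R) → 5
  σ[g>=3](π[g](R)) → 4
  R → 5
  ρ[h/g](R) → 5
  (σ[g>=3](π[g](R)) ⋈[g=e] ρ[h/g](R)) → 4

== RESULT ==
g | h | e
4 | 2 | 4
4 | 2 | 4
6 | 4 | 6
9 | 9 | 9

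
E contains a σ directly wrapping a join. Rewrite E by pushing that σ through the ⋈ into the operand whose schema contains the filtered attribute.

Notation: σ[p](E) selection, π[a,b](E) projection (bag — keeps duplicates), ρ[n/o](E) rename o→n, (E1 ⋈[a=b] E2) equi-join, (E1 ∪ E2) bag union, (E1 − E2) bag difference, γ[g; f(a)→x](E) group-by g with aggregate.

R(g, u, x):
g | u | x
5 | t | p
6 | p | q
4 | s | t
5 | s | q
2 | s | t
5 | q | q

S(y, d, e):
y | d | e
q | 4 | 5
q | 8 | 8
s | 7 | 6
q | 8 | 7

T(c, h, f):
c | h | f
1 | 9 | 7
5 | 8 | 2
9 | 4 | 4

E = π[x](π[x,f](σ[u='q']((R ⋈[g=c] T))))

σ filters on u, owned by the left side.
E' = π[x](π[x,f]((σ[u='q'](R) ⋈[g=c] T)))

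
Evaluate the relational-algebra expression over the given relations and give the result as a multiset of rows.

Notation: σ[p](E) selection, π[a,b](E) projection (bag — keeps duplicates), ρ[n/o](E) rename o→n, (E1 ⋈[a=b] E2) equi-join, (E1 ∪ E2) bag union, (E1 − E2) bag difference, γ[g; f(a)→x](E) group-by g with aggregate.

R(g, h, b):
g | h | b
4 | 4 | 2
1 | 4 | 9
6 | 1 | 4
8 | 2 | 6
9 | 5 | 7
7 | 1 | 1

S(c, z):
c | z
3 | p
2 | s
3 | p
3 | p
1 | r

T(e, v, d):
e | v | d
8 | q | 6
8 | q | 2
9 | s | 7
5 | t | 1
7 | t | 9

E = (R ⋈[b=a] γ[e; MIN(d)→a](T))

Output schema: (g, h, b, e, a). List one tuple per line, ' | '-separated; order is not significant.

Subexpression sizes:
  R → 6
  T → 5
  γ[e; MIN(d)→a](T) → 4
  (R ⋈[b=a] γ[e; MIN(d)→a](T)) → 4

== RESULT ==
g | h | b | e | a
1 | 4 | 9 | 7 | 9
4 | 4 | 2 | 8 | 2
7 | 1 | 1 | 5 | 1
9 | 5 | 7 | 9 | 7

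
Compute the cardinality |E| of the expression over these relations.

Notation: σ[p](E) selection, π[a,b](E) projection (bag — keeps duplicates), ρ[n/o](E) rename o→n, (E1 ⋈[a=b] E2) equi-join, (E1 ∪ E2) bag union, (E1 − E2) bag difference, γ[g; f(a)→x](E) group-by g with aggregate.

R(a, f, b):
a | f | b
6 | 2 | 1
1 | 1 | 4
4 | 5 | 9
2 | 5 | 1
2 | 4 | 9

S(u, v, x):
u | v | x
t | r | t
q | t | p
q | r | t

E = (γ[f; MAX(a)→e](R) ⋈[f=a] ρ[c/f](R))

Stepwise |·|:
  R → 5
  γ[f; MAX(a)→e](R) → 4
  R → 5
  ρ[c/f](R) → 5
  (γ[f; MAX(a)→e](R) ⋈[f=a] ρ[c/f](R)) → 4

|E| = 4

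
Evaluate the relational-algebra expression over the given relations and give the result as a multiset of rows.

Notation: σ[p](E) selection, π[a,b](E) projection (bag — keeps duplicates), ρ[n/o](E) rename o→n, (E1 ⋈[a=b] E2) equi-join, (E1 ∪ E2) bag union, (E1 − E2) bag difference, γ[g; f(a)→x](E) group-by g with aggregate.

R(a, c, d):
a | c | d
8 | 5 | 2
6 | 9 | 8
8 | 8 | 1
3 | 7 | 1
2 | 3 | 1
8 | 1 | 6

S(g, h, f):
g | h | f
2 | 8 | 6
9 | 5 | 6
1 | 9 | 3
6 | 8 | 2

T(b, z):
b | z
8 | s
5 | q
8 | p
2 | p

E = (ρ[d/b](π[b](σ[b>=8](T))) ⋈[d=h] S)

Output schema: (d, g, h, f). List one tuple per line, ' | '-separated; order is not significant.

Subexpression sizes:
  T → 4
  σ[b>=8](T) → 2
  π[b](σ[b>=8](T)) → 2
  ρ[d/b](π[b](σ[b>=8](T))) → 2
  S → 4
  (ρ[d/b](π[b](σ[b>=8](T))) ⋈[d=h] S) → 4

== RESULT ==
d | g | h | f
8 | 2 | 8 | 6
8 | 2 | 8 | 6
8 | 6 | 8 | 2
8 | 6 | 8 | 2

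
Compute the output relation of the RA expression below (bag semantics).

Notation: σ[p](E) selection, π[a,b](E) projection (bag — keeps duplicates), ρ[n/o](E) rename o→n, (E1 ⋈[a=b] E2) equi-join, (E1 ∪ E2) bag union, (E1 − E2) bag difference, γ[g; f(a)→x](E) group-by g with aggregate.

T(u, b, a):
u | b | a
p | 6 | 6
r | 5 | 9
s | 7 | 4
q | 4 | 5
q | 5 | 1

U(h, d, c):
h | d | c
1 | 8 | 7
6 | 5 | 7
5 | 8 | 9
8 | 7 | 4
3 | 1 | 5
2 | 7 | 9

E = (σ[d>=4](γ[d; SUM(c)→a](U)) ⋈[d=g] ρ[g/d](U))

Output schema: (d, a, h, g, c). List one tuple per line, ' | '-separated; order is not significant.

Per-node cardinality:
  U → 6
  γ[d; SUM(c)→a](U) → 4
  σ[d>=4](γ[d; SUM(c)→a](U)) → 3
  U → 6
  ρ[g/d](U) → 6
  (σ[d>=4](γ[d; SUM(c)→a](U)) ⋈[d=g] ρ[g/d](U)) → 5

== RESULT ==
d | a | h | g | c
5 | 7 | 6 | 5 | 7
7 | 13 | 2 | 7 | 9
7 | 13 | 8 | 7 | 4
8 | 16 | 1 | 8 | 7
8 | 16 | 5 | 8 | 9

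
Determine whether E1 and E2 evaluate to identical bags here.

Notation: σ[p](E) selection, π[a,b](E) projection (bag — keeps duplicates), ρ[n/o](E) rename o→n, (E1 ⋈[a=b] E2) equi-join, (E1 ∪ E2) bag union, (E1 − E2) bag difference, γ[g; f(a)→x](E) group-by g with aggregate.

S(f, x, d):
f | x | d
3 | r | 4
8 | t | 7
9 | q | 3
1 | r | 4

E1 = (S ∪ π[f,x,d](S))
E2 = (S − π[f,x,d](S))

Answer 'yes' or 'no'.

E1 subexpression sizes:
  S → 4
  S → 4
  π[f,x,d](S) → 4
  (S ∪ π[f,x,d](S)) → 8
E2 subexpression sizes:
  S → 4
  S → 4
  π[f,x,d](S) → 4
  (S − π[f,x,d](S)) → 0

E1 result:
f | x | d
1 | r | 4
1 | r | 4
3 | r | 4
3 | r | 4
8 | t | 7
8 | t | 7
9 | q | 3
9 | q | 3
E2 result:
f | x | d
(0 rows)
Witness: (8, 't', 7) appears 2× in E1 but 0× in E2.

no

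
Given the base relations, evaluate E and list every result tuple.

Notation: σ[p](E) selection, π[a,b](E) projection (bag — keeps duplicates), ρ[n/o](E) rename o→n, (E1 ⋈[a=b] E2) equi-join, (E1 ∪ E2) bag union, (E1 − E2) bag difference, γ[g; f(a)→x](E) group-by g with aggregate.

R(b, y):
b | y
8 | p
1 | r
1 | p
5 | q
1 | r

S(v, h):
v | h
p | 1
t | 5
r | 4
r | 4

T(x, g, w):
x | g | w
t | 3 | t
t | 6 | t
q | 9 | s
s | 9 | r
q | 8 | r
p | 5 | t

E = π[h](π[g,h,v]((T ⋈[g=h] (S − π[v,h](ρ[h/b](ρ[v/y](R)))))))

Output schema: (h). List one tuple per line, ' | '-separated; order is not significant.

Per-node cardinality:
  T → 6
  S → 4
  R → 5
  ρ[v/y](R) → 5
  ρ[h/b](ρ[v/y](R)) → 5
  π[v,h](ρ[h/b](ρ[v/y](R))) → 5
  (S − π[v,h](ρ[h/b](ρ[v/y](R)))) → 3
  (T ⋈[g=h] (S − π[v,h](ρ[h/b](ρ[v/y](R))))) → 1
  π[g,h,v]((T ⋈[g=h] (S − π[v,h](ρ[h/b](ρ[v/y](R)))))) → 1
  π[h](π[g,h,v]((T ⋈[g=h] (S − π[v,h](ρ[h/b](ρ[v/y](R))))))) → 1

== RESULT ==
h
5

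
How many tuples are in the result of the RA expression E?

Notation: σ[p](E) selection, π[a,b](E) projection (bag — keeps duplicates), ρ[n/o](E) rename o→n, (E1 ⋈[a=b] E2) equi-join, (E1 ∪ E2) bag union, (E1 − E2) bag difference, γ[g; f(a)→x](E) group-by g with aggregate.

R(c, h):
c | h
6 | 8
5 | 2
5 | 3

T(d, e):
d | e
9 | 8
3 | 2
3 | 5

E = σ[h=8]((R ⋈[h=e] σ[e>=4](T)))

Subexpression sizes:
  R → 3
  T → 3
  σ[e>=4](T) → 2
  (R ⋈[h=e] σ[e>=4](T)) → 1
  σ[h=8]((R ⋈[h=e] σ[e>=4](T))) → 1

|E| = 1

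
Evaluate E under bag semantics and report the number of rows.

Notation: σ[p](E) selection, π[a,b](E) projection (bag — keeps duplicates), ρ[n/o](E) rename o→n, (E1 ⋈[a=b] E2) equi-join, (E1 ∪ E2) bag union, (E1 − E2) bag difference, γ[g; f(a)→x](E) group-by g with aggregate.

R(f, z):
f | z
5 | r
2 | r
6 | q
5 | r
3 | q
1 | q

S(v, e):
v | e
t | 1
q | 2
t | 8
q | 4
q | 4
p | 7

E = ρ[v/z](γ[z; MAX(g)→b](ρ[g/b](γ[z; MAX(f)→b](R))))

Row counts bottom-up:
  R → 6
  γ[z; MAX(f)→b](R) → 2
  ρ[g/b](γ[z; MAX(f)→b](R)) → 2
  γ[z; MAX(g)→b](ρ[g/b](γ[z; MAX(f)→b](R))) → 2
  ρ[v/z](γ[z; MAX(g)→b](ρ[g/b](γ[z; MAX(f)→b](R)))) → 2

|E| = 2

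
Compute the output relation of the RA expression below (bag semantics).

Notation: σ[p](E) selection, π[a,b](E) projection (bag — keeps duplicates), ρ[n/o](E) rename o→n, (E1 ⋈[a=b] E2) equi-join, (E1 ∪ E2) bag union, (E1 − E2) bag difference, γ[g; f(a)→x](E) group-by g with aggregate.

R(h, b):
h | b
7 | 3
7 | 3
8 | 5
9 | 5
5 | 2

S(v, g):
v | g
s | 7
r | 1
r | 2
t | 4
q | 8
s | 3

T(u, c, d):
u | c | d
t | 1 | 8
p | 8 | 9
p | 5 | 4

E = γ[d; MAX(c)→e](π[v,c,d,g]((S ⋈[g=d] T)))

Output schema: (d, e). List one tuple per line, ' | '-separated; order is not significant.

Per-node cardinality:
  S → 6
  T → 3
  (S ⋈[g=d] T) → 2
  π[v,c,d,g]((S ⋈[g=d] T)) → 2
  γ[d; MAX(c)→e](π[v,c,d,g]((S ⋈[g=d] T))) → 2

== RESULT ==
d | e
4 | 5
8 | 1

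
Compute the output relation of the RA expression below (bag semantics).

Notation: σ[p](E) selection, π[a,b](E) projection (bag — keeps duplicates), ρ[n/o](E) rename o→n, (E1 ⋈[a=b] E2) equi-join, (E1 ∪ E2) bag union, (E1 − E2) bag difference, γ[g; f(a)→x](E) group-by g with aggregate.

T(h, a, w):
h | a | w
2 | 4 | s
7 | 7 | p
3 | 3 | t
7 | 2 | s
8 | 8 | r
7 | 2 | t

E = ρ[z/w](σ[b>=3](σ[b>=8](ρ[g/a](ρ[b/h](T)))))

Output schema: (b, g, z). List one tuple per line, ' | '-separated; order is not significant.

Per-node cardinality:
  T → 6
  ρ[b/h](T) → 6
  ρ[g/a](ρ[b/h](T)) → 6
  σ[b>=8](ρ[g/a](ρ[b/h](T))) → 1
  σ[b>=3](σ[b>=8](ρ[g/a](ρ[b/h](T)))) → 1
  ρ[z/w](σ[b>=3](σ[b>=8](ρ[g/a](ρ[b/h](T))))) → 1

== RESULT ==
b | g | z
8 | 8 | r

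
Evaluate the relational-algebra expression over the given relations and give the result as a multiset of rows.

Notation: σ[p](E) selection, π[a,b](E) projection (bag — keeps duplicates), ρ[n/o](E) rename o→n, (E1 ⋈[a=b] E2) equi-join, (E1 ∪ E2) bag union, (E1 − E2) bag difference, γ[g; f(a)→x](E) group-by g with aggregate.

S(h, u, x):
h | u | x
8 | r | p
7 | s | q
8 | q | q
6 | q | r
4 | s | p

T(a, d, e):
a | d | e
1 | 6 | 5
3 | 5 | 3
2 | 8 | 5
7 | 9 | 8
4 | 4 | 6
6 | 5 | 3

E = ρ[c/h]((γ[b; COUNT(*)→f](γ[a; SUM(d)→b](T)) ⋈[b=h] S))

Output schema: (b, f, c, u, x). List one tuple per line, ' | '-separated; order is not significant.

Row counts bottom-up:
  T → 6
  γ[a; SUM(d)→b](T) → 6
  γ[b; COUNT(*)→f](γ[a; SUM(d)→b](T)) → 5
  S → 5
  (γ[b; COUNT(*)→f](γ[a; SUM(d)→b](T)) ⋈[b=h] S) → 4
  ρ[c/h]((γ[b; COUNT(*)→f](γ[a; SUM(d)→b](T)) ⋈[b=h] S)) → 4

== RESULT ==
b | f | c | u | x
4 | 1 | 4 | s | p
6 | 1 | 6 | q | r
8 | 1 | 8 | q | q
8 | 1 | 8 | r | p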